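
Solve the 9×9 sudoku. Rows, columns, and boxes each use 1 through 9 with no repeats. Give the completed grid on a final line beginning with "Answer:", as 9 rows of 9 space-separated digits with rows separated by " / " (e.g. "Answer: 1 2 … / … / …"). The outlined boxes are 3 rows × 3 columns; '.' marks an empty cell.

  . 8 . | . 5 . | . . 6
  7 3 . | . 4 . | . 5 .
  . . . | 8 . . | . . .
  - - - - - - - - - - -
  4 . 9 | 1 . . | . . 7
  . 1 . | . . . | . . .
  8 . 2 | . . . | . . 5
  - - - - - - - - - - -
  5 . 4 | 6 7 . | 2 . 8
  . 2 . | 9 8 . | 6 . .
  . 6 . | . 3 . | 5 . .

Step 1. [r3c5∈{1,2,6,9}] 1 has one home in col 5: r3c5. So r3c5=1.
Step 2. [r7c8∈{1,3,9}] 3 has one home in row 7: r7c8. So r7c8=3.
Step 3. [r2c4∈{2}] only 2 remains possible at r2c4 ⇒ r2c4=2.
Step 4. [r5c4∈{3,4,5,7}] col 4 places 5 nowhere but r5c4. So r5c4=5.
Step 5. [r1c3∈{1}] r1c3 is down to just 1 ⇒ r1c3=1.
Step 6. [r9c4∈{4}] nothing but 4 survives at r9c4. So r9c4=4.
Step 7. [r3c2∈{4,5,9}] r3c2 is the only open cell in col 2 admitting 4. So r3c2=4.
Step 8. [r2c7∈{1,8,9}] 8 has one home in row 2: r2c7 ⇒ r2c7=8.
Step 9. [r4c7∈{3}] only 3 remains possible at r4c7, so r4c7=3.
Step 10. [r2c3∈{6}] r2c3 is down to just 6. So r2c3=6.
Step 11. [r3c6∈{3,6,7,9}] r3c6 is the only open cell in row 3 admitting 6, so r3c6=6.
Step 12. [r2c6∈{9}] only 9 remains possible at r2c6, so r2c6=9.
Step 13. [r6c7∈{1,4,9}] 1 has one home in col 7: r6c7, so r6c7=1.
Step 14. [r9c6∈{1,2}] 2 has one home in row 9: r9c6 ⇒ r9c6=2.
Step 15. [r5c1∈{3,6}] 6 has one home in col 1: r5c1. So r5c1=6.
Step 16. [r5c3∈{3,7}] box 4 places 3 nowhere but r5c3, so r5c3=3.
Step 17. [r5c6∈{4,7,8}] r5c6 is the only open cell in row 5 admitting 7 ⇒ r5c6=7.
Step 18. [r5c8∈{2,4,8,9}] across row 5, 8 lands solely at r5c8 ⇒ r5c8=8.
Step 19. [r1c4∈{3,7}] 7 has one home in col 4: r1c4, so r1c4=7.
Step 20. [r3c7∈{7,9}] 7 has one home in col 7: r3c7 ⇒ r3c7=7.
Step 21. [r2c9∈{1}] nothing but 1 survives at r2c9 ⇒ r2c9=1.
Step 22. [r9c9∈{9}] r9c9 is down to just 9 ⇒ r9c9=9.
Step 23. [r8c3∈{7}] nothing but 7 survives at r8c3 ⇒ r8c3=7.
Step 24. [r6c6∈{3,4}] r6c6 is the only open cell in col 6 admitting 4 ⇒ r6c6=4.
Step 25. [r8c9∈{4}] r8c9 has the single candidate 4, so r8c9=4.
Step 26. [r5c9∈{2}] r5c9 is down to just 2, so r5c9=2.
Step 27. [r8c8∈{1}] r8c8 has the single candidate 1, so r8c8=1.
Step 28. [r1c8∈{2,4,9}] in col 8, 4 fits only at r1c8, so r1c8=4.
Step 29. [r1c7∈{9}] r1c7 is down to just 9. So r1c7=9.
Step 30. [r6c8∈{6,9}] in col 8, 9 fits only at r6c8, so r6c8=9.
Step 31. [r1c1∈{2}] nothing but 2 survives at r1c1 ⇒ r1c1=2.
Step 32. [r4c5∈{2,6}] row 4 places 2 nowhere but r4c5. So r4c5=2.
Step 33. [r6c4∈{3}] only 3 remains possible at r6c4 ⇒ r6c4=3.
Step 34. [r4c6∈{8}] only 8 remains possible at r4c6, so r4c6=8.
Step 35. [r4c2∈{5}] r4c2 has the single candidate 5. So r4c2=5.
Step 36. [r9c1∈{1}] r9c1 is down to just 1. So r9c1=1.
Step 37. [r7c6∈{1}] nothing but 1 survives at r7c6. So r7c6=1.
Step 38. [r3c1∈{9}] only 9 remains possible at r3c1. So r3c1=9.
Step 39. [r9c8∈{7}] r9c8's peers cover all but 7. So r9c8=7.
Step 40. [r3c3∈{5}] r3c3 has the single candidate 5. So r3c3=5.
Step 41. [r5c7∈{4}] r5c7 has the single candidate 4, so r5c7=4.
Step 42. [r6c2∈{7}] only 7 remains possible at r6c2 ⇒ r6c2=7.
Step 43. [r8c6∈{5}] r8c6's peers cover all but 5 ⇒ r8c6=5.
Step 44. [r9c3∈{8}] r9c3's peers cover all but 8, so r9c3=8.
Step 45. [r7c2∈{9}] r7c2 has the single candidate 9, so r7c2=9.
Step 46. [r6c5∈{6}] only 6 remains possible at r6c5, so r6c5=6.
Step 47. [r1c6∈{3}] r1c6 is down to just 3, so r1c6=3.
Step 48. [r3c8∈{2}] nothing but 2 survives at r3c8, so r3c8=2.
Step 49. [r4c8∈{6}] nothing but 6 survives at r4c8 ⇒ r4c8=6.
Step 50. [r3c9∈{3}] r3c9's peers cover all but 3 ⇒ r3c9=3.
Step 51. [r8c1∈{3}] r8c1 has the single candidate 3, so r8c1=3.
Step 52. [r5c5∈{9}] only 9 remains possible at r5c5. So r5c5=9.

Answer: 2 8 1 7 5 3 9 4 6 / 7 3 6 2 4 9 8 5 1 / 9 4 5 8 1 6 7 2 3 / 4 5 9 1 2 8 3 6 7 / 6 1 3 5 9 7 4 8 2 / 8 7 2 3 6 4 1 9 5 / 5 9 4 6 7 1 2 3 8 / 3 2 7 9 8 5 6 1 4 / 1 6 8 4 3 2 5 7 9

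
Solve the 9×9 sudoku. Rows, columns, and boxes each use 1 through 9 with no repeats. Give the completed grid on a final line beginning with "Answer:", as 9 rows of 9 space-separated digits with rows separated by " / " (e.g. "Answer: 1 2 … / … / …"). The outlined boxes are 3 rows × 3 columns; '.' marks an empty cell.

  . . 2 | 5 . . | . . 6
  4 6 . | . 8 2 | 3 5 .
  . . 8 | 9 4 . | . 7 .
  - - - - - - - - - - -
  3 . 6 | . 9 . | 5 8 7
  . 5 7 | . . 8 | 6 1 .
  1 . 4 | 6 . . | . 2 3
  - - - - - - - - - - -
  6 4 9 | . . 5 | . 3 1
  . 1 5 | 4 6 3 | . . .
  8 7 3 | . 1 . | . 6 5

Step 1. [r9c4∈{2}] nothing but 2 survives at r9c4 ⇒ r9c4=2.
Step 2. [r6c7∈{9}] r6c7 is down to just 9. So r6c7=9.
Step 3. [r7c7∈{2,7,8}] across row 7, 2 lands solely at r7c7, so r7c7=2.
Step 4. [r2c4∈{1,7}] in row 2, 7 fits only at r2c4, so r2c4=7.
Step 5. [r1c2∈{3,9}] 9 has one home in col 2: r1c2, so r1c2=9.
Step 6. [r1c7∈{1,4,8}] r1c7 is the only open cell in row 1 admitting 8. So r1c7=8.
Step 7. [r1c6∈{1}] r1c6 is down to just 1 ⇒ r1c6=1.
Step 8. [r5c5∈{2,3}] 2 has one home in col 5: r5c5, so r5c5=2.
Step 9. [r6c6∈{7}] nothing but 7 survives at r6c6, so r6c6=7.
Step 10. [r2c9∈{9}] nothing but 9 survives at r2c9, so r2c9=9.
Step 11. [r4c2∈{2}] r4c2 has the single candidate 2. So r4c2=2.
Step 12. [r1c5∈{3}] only 3 remains possible at r1c5 ⇒ r1c5=3.
Step 13. [r3c1∈{5}] only 5 remains possible at r3c1 ⇒ r3c1=5.
Step 14. [r3c9∈{2}] r3c9 has the single candidate 2 ⇒ r3c9=2.
Step 15. [r4c6∈{4}] nothing but 4 survives at r4c6. So r4c6=4.
Step 16. [r9c6∈{9}] r9c6 is down to just 9. So r9c6=9.
Step 17. [r3c7∈{1}] r3c7 has the single candidate 1. So r3c7=1.
Step 18. [r5c9∈{4}] nothing but 4 survives at r5c9. So r5c9=4.
Step 19. [r4c4∈{1}] nothing but 1 survives at r4c4. So r4c4=1.
Step 20. [r5c1∈{9}] only 9 remains possible at r5c1. So r5c1=9.
Step 21. [r9c7∈{4}] nothing but 4 survives at r9c7 ⇒ r9c7=4.
Step 22. [r1c8∈{4}] r1c8 has the single candidate 4. So r1c8=4.
Step 23. [r8c8∈{9}] r8c8's peers cover all but 9, so r8c8=9.
Step 24. [r1c1∈{7}] r1c1 is down to just 7 ⇒ r1c1=7.
Step 25. [r6c2∈{8}] r6c2 is down to just 8 ⇒ r6c2=8.
Step 26. [r5c4∈{3}] nothing but 3 survives at r5c4. So r5c4=3.
Step 27. [r7c4∈{8}] r7c4 is down to just 8, so r7c4=8.
Step 28. [r8c1∈{2}] r8c1's peers cover all but 2 ⇒ r8c1=2.
Step 29. [r8c9∈{8}] r8c9's peers cover all but 8 ⇒ r8c9=8.
Step 30. [r6c5∈{5}] r6c5 has the single candidate 5 ⇒ r6c5=5.
Step 31. [r2c3∈{1}] r2c3 is down to just 1 ⇒ r2c3=1.
Step 32. [r7c5∈{7}] r7c5 is down to just 7 ⇒ r7c5=7.
Step 33. [r8c7∈{7}] only 7 remains possible at r8c7 ⇒ r8c7=7.
Step 34. [r3c2∈{3}] r3c2 has the single candidate 3 ⇒ r3c2=3.
Step 35. [r3c6∈{6}] r3c6 has the single candidate 6, so r3c6=6.

Answer: 7 9 2 5 3 1 8 4 6 / 4 6 1 7 8 2 3 5 9 / 5 3 8 9 4 6 1 7 2 / 3 2 6 1 9 4 5 8 7 / 9 5 7 3 2 8 6 1 4 / 1 8 4 6 5 7 9 2 3 / 6 4 9 8 7 5 2 3 1 / 2 1 5 4 6 3 7 9 8 / 8 7 3 2 1 9 4 6 5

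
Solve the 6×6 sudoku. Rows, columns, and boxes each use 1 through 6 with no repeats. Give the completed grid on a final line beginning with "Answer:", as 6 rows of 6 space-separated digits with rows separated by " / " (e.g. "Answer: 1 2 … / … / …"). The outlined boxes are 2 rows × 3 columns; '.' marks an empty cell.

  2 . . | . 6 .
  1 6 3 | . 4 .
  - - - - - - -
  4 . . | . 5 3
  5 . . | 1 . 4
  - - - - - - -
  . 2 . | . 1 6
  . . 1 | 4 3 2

Step 1. [r2c6∈{5}] r2c6's peers cover all but 5, so r2c6=5.
Step 2. [r5c3∈{4,5}] across row 5, 4 lands solely at r5c3 ⇒ r5c3=4.
Step 3. [r4c5∈{2}] r4c5's peers cover all but 2, so r4c5=2.
Step 4. [r4c3∈{6}] r4c3 has the single candidate 6 ⇒ r4c3=6.
Step 5. [r1c3∈{5}] nothing but 5 survives at r1c3, so r1c3=5.
Step 6. [r3c3∈{2}] only 2 remains possible at r3c3. So r3c3=2.
Step 7. [r3c2∈{1}] nothing but 1 survives at r3c2, so r3c2=1.
Step 8. [r3c4∈{6}] r3c4 is down to just 6, so r3c4=6.
Step 9. [r5c1∈{3}] only 3 remains possible at r5c1 ⇒ r5c1=3.
Step 10. [r1c2∈{4}] r1c2's peers cover all but 4 ⇒ r1c2=4.
Step 11. [r5c4∈{5}] r5c4's peers cover all but 5. So r5c4=5.
Step 12. [r6c1∈{6}] only 6 remains possible at r6c1 ⇒ r6c1=6.
Step 13. [r1c6∈{1}] only 1 remains possible at r1c6. So r1c6=1.
Step 14. [r1c4∈{3}] only 3 remains possible at r1c4. So r1c4=3.
Step 15. [r4c2∈{3}] r4c2 is down to just 3, so r4c2=3.
Step 16. [r2c4∈{2}] only 2 remains possible at r2c4. So r2c4=2.
Step 17. [r6c2∈{5}] only 5 remains possible at r6c2 ⇒ r6c2=5.

Answer: 2 4 5 3 6 1 / 1 6 3 2 4 5 / 4 1 2 6 5 3 / 5 3 6 1 2 4 / 3 2 4 5 1 6 / 6 5 1 4 3 2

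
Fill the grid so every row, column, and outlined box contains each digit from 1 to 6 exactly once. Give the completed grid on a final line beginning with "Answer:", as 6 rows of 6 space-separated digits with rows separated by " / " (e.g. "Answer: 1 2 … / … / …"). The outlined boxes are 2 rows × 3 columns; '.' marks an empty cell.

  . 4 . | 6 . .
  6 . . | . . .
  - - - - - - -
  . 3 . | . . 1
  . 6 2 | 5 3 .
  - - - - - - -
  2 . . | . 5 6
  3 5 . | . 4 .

Step 1. [r5c2∈{1}] r5c2's peers cover all but 1 ⇒ r5c2=1.
Step 2. [r6c6∈{2}] r6c6 has the single candidate 2, so r6c6=2.
Step 3. [r1c5∈{1,2}] in row 1, 2 fits only at r1c5. So r1c5=2.
Step 4. [r4c6∈{4}] r4c6 has the single candidate 4. So r4c6=4.
Step 5. [r2c5∈{1}] r2c5's peers cover all but 1. So r2c5=1.
Step 6. [r1c3∈{1,3,5}] across col 3, 1 lands solely at r1c3, so r1c3=1.
Step 7. [r2c3∈{3,5}] r2c3 is the only open cell in col 3 admitting 3 ⇒ r2c3=3.
Step 8. [r3c3∈{4,5}] across col 3, 5 lands solely at r3c3 ⇒ r3c3=5.
Step 9. [r1c6∈{3,5}] r1c6 is the only open cell in row 1 admitting 3. So r1c6=3.
Step 10. [r2c4∈{4}] r2c4 has the single candidate 4. So r2c4=4.
Step 11. [r2c2∈{2}] r2c2 is down to just 2, so r2c2=2.
Step 12. [r5c4∈{3}] only 3 remains possible at r5c4, so r5c4=3.
Step 13. [r1c1∈{5}] r1c1 has the single candidate 5. So r1c1=5.
Step 14. [r6c3∈{6}] r6c3's peers cover all but 6 ⇒ r6c3=6.
Step 15. [r3c5∈{6}] r3c5's peers cover all but 6 ⇒ r3c5=6.
Step 16. [r3c1∈{4}] nothing but 4 survives at r3c1, so r3c1=4.
Step 17. [r4c1∈{1}] r4c1 is down to just 1 ⇒ r4c1=1.
Step 18. [r3c4∈{2}] only 2 remains possible at r3c4. So r3c4=2.
Step 19. [r2c6∈{5}] r2c6 is down to just 5, so r2c6=5.
Step 20. [r6c4∈{1}] r6c4 has the single candidate 1 ⇒ r6c4=1.
Step 21. [r5c3∈{4}] r5c3 is down to just 4. So r5c3=4.

Answer: 5 4 1 6 2 3 / 6 2 3 4 1 5 / 4 3 5 2 6 1 / 1 6 2 5 3 4 / 2 1 4 3 5 6 / 3 5 6 1 4 2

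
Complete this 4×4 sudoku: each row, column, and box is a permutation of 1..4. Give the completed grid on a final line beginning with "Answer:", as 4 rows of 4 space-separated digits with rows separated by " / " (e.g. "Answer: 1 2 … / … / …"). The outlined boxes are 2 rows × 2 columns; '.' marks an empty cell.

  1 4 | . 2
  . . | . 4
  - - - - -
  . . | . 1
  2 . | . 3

Step 1. [r2c1∈{3}] only 3 remains possible at r2c1. So r2c1=3.
Step 2. [r4c3∈{4}] r4c3 has the single candidate 4, so r4c3=4.
Step 3. [r3c1∈{4}] r3c1's peers cover all but 4 ⇒ r3c1=4.
Step 4. [r4c2∈{1}] r4c2 is down to just 1. So r4c2=1.
Step 5. [r1c3∈{3}] nothing but 3 survives at r1c3, so r1c3=3.
Step 6. [r3c3∈{2}] r3c3 is down to just 2. So r3c3=2.
Step 7. [r2c2∈{2}] r2c2 is down to just 2. So r2c2=2.
Step 8. [r2c3∈{1}] only 1 remains possible at r2c3 ⇒ r2c3=1.
Step 9. [r3c2∈{3}] r3c2 is down to just 3 ⇒ r3c2=3.

Answer: 1 4 3 2 / 3 2 1 4 / 4 3 2 1 / 2 1 4 3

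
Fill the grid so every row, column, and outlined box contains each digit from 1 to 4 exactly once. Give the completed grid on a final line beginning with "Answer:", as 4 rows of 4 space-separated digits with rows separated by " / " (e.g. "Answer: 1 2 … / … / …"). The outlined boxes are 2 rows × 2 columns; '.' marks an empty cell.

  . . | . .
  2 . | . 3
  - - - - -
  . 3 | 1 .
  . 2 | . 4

Step 1. [r2c2∈{1,4}] 1 has one home in row 2: r2c2. So r2c2=1.
Step 2. [r1c2∈{4}] r1c2's peers cover all but 4, so r1c2=4.
Step 3. [r3c4∈{2}] r3c4 is down to just 2, so r3c4=2.
Step 4. [r1c4∈{1}] r1c4 has the single candidate 1 ⇒ r1c4=1.
Step 5. [r1c1∈{3}] r1c1 has the single candidate 3. So r1c1=3.
Step 6. [r2c3∈{4}] r2c3 is down to just 4. So r2c3=4.
Step 7. [r4c3∈{3}] r4c3's peers cover all but 3. So r4c3=3.
Step 8. [r4c1∈{1}] r4c1 has the single candidate 1, so r4c1=1.
Step 9. [r1c3∈{2}] r1c3's peers cover all but 2, so r1c3=2.
Step 10. [r3c1∈{4}] only 4 remains possible at r3c1. So r3c1=4.

Answer: 3 4 2 1 / 2 1 4 3 / 4 3 1 2 / 1 2 3 4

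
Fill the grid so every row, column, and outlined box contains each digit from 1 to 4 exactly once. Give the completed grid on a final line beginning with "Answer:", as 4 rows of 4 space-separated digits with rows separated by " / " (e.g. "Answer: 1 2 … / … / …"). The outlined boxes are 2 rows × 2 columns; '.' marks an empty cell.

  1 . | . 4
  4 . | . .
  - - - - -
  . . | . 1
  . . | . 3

Step 1. [r4c1∈{2}] only 2 remains possible at r4c1 ⇒ r4c1=2.
Step 2. [r2c4∈{2}] only 2 remains possible at r2c4 ⇒ r2c4=2.
Step 3. [r2c2∈{3}] r2c2's peers cover all but 3. So r2c2=3.
Step 4. [r4c3∈{4}] r4c3's peers cover all but 4. So r4c3=4.
Step 5. [r2c3∈{1}] r2c3's peers cover all but 1 ⇒ r2c3=1.
Step 6. [r1c3∈{3}] r1c3 has the single candidate 3. So r1c3=3.
Step 7. [r4c2∈{1}] r4c2 has the single candidate 1. So r4c2=1.
Step 8. [r3c2∈{4}] r3c2's peers cover all but 4, so r3c2=4.
Step 9. [r3c3∈{2}] r3c3 has the single candidate 2, so r3c3=2.
Step 10. [r1c2∈{2}] only 2 remains possible at r1c2. So r1c2=2.
Step 11. [r3c1∈{3}] r3c1 has the single candidate 3, so r3c1=3.

Answer: 1 2 3 4 / 4 3 1 2 / 3 4 2 1 / 2 1 4 3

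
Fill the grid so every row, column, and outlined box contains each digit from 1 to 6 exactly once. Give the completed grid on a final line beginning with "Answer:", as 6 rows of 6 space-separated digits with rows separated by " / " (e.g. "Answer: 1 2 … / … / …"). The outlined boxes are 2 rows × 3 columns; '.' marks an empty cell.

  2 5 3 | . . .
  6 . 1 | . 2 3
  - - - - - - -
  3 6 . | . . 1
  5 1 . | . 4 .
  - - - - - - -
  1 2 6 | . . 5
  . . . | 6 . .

Step 1. [r5c4∈{3,4}] 4 has one home in row 5: r5c4, so r5c4=4.
Step 2. [r4c3∈{2}] only 2 remains possible at r4c3, so r4c3=2.
Step 3. [r6c5∈{1,3}] row 6 places 1 nowhere but r6c5. So r6c5=1.
Step 4. [r6c1∈{4}] nothing but 4 survives at r6c1 ⇒ r6c1=4.
Step 5. [r3c4∈{2,5}] row 3 places 2 nowhere but r3c4, so r3c4=2.
Step 6. [r4c6∈{6}] r4c6's peers cover all but 6. So r4c6=6.
Step 7. [r2c4∈{5}] r2c4 has the single candidate 5 ⇒ r2c4=5.
Step 8. [r2c2∈{4}] r2c2 is down to just 4, so r2c2=4.
Step 9. [r4c4∈{3}] r4c4 is down to just 3 ⇒ r4c4=3.
Step 10. [r6c6∈{2}] only 2 remains possible at r6c6 ⇒ r6c6=2.
Step 11. [r3c5∈{5}] r3c5 is down to just 5 ⇒ r3c5=5.
Step 12. [r1c5∈{6}] r1c5 is down to just 6. So r1c5=6.
Step 13. [r6c3∈{5}] r6c3 has the single candidate 5. So r6c3=5.
Step 14. [r6c2∈{3}] r6c2 has the single candidate 3. So r6c2=3.
Step 15. [r3c3∈{4}] nothing but 4 survives at r3c3, so r3c3=4.
Step 16. [r1c6∈{4}] nothing but 4 survives at r1c6, so r1c6=4.
Step 17. [r5c5∈{3}] nothing but 3 survives at r5c5 ⇒ r5c5=3.
Step 18. [r1c4∈{1}] r1c4's peers cover all but 1 ⇒ r1c4=1.

Answer: 2 5 3 1 6 4 / 6 4 1 5 2 3 / 3 6 4 2 5 1 / 5 1 2 3 4 6 / 1 2 6 4 3 5 / 4 3 5 6 1 2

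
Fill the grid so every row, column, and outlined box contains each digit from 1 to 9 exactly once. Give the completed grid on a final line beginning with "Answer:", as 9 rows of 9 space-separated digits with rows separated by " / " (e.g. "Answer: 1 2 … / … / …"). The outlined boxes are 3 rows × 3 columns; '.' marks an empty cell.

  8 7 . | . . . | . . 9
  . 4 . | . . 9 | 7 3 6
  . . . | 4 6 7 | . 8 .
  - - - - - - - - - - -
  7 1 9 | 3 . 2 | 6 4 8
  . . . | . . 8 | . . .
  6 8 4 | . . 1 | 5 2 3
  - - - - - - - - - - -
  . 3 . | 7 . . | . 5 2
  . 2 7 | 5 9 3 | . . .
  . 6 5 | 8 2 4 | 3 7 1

Step 1. [r1c8∈{1}] r1c8 is down to just 1 ⇒ r1c8=1.
Step 2. [r8c1∈{1,4}] across row 8, 1 lands solely at r8c1 ⇒ r8c1=1.
Step 3. [r7c7∈{4,8,9}] in box 9, 9 fits only at r7c7, so r7c7=9.
Step 4. [r3c3∈{1,2,3}] 1 has one home in row 3: r3c3 ⇒ r3c3=1.
Step 5. [r2c3∈{2}] nothing but 2 survives at r2c3. So r2c3=2.
Step 6. [r3c1∈{3,5,9}] 3 has one home in row 3: r3c1, so r3c1=3.
Step 7. [r4c5∈{5}] r4c5's peers cover all but 5 ⇒ r4c5=5.
Step 8. [r2c1∈{5}] only 5 remains possible at r2c1, so r2c1=5.
Step 9. [r1c7∈{2,4}] in row 1, 4 fits only at r1c7. So r1c7=4.
Step 10. [r6c4∈{9}] r6c4 is down to just 9 ⇒ r6c4=9.
Step 11. [r2c4∈{1}] only 1 remains possible at r2c4. So r2c4=1.
Step 12. [r6c5∈{7}] r6c5 is down to just 7 ⇒ r6c5=7.
Step 13. [r1c6∈{5}] r1c6 has the single candidate 5. So r1c6=5.
Step 14. [r5c9∈{7}] r5c9 has the single candidate 7. So r5c9=7.
Step 15. [r8c8∈{6}] only 6 remains possible at r8c8 ⇒ r8c8=6.
Step 16. [r8c9∈{4}] r8c9 is down to just 4. So r8c9=4.
Step 17. [r7c5∈{1}] r7c5's peers cover all but 1. So r7c5=1.
Step 18. [r1c4∈{2}] r1c4 has the single candidate 2, so r1c4=2.
Step 19. [r1c5∈{3}] nothing but 3 survives at r1c5. So r1c5=3.
Step 20. [r2c5∈{8}] nothing but 8 survives at r2c5 ⇒ r2c5=8.
Step 21. [r5c8∈{9}] nothing but 9 survives at r5c8 ⇒ r5c8=9.
Step 22. [r7c3∈{8}] only 8 remains possible at r7c3, so r7c3=8.
Step 23. [r7c6∈{6}] r7c6 is down to just 6. So r7c6=6.
Step 24. [r3c2∈{9}] only 9 remains possible at r3c2, so r3c2=9.
Step 25. [r9c1∈{9}] r9c1 is down to just 9 ⇒ r9c1=9.
Step 26. [r5c7∈{1}] r5c7 has the single candidate 1. So r5c7=1.
Step 27. [r5c3∈{3}] nothing but 3 survives at r5c3, so r5c3=3.
Step 28. [r8c7∈{8}] only 8 remains possible at r8c7, so r8c7=8.
Step 29. [r3c9∈{5}] only 5 remains possible at r3c9. So r3c9=5.
Step 30. [r5c5∈{4}] nothing but 4 survives at r5c5, so r5c5=4.
Step 31. [r5c4∈{6}] r5c4 is down to just 6 ⇒ r5c4=6.
Step 32. [r5c2∈{5}] only 5 remains possible at r5c2, so r5c2=5.
Step 33. [r1c3∈{6}] nothing but 6 survives at r1c3, so r1c3=6.
Step 34. [r7c1∈{4}] r7c1 has the single candidate 4. So r7c1=4.
Step 35. [r3c7∈{2}] nothing but 2 survives at r3c7, so r3c7=2.
Step 36. [r5c1∈{2}] r5c1 has the single candidate 2, so r5c1=2.

Answer: 8 7 6 2 3 5 4 1 9 / 5 4 2 1 8 9 7 3 6 / 3 9 1 4 6 7 2 8 5 / 7 1 9 3 5 2 6 4 8 / 2 5 3 6 4 8 1 9 7 / 6 8 4 9 7 1 5 2 3 / 4 3 8 7 1 6 9 5 2 / 1 2 7 5 9 3 8 6 4 / 9 6 5 8 2 4 3 7 1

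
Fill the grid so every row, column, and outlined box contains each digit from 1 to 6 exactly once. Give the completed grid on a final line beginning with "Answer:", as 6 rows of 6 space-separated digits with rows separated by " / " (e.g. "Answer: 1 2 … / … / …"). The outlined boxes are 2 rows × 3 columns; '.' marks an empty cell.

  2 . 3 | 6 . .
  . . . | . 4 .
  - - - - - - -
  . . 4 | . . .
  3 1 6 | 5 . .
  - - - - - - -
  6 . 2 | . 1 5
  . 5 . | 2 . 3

Step 1. [r2c6∈{1,2}] across row 2, 2 lands solely at r2c6, so r2c6=2.
Step 2. [r3c5∈{2,3,6}] across col 5, 3 lands solely at r3c5 ⇒ r3c5=3.
Step 3. [r6c1∈{1,4}] r6c1 is the only open cell in row 6 admitting 4. So r6c1=4.
Step 4. [r2c1∈{1,5}] r2c1 is the only open cell in col 1 admitting 1 ⇒ r2c1=1.
Step 5. [r3c6∈{1,6}] row 3 places 6 nowhere but r3c6, so r3c6=6.
Step 6. [r2c2∈{6}] r2c2 is down to just 6 ⇒ r2c2=6.
Step 7. [r2c3∈{5}] r2c3's peers cover all but 5. So r2c3=5.
Step 8. [r1c5∈{5}] r1c5 is down to just 5. So r1c5=5.
Step 9. [r6c5∈{6}] only 6 remains possible at r6c5. So r6c5=6.
Step 10. [r5c4∈{4}] r5c4 has the single candidate 4 ⇒ r5c4=4.
Step 11. [r4c5∈{2}] r4c5 has the single candidate 2. So r4c5=2.
Step 12. [r1c2∈{4}] r1c2 is down to just 4, so r1c2=4.
Step 13. [r4c6∈{4}] r4c6's peers cover all but 4, so r4c6=4.
Step 14. [r3c2∈{2}] r3c2's peers cover all but 2, so r3c2=2.
Step 15. [r3c1∈{5}] r3c1's peers cover all but 5. So r3c1=5.
Step 16. [r6c3∈{1}] only 1 remains possible at r6c3 ⇒ r6c3=1.
Step 17. [r3c4∈{1}] nothing but 1 survives at r3c4, so r3c4=1.
Step 18. [r2c4∈{3}] r2c4's peers cover all but 3. So r2c4=3.
Step 19. [r5c2∈{3}] nothing but 3 survives at r5c2. So r5c2=3.
Step 20. [r1c6∈{1}] r1c6 has the single candidate 1 ⇒ r1c6=1.

Answer: 2 4 3 6 5 1 / 1 6 5 3 4 2 / 5 2 4 1 3 6 / 3 1 6 5 2 4 / 6 3 2 4 1 5 / 4 5 1 2 6 3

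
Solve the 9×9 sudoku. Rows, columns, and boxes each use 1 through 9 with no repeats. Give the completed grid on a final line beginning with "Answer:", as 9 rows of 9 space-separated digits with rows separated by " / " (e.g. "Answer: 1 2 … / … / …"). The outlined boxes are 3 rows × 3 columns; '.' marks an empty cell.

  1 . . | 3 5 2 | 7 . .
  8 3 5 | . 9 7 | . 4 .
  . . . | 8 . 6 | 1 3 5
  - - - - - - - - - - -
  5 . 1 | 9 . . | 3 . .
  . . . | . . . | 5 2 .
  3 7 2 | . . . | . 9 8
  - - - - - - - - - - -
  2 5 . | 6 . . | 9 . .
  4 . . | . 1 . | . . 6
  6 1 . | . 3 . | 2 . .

Step 1. [r8c7∈{8}] only 8 remains possible at r8c7. So r8c7=8.
Step 2. [r3c5∈{4}] r3c5 has the single candidate 4. So r3c5=4.
Step 3. [r8c2∈{9}] only 9 remains possible at r8c2, so r8c2=9.
Step 4. [r5c9∈{1,4,7}] 1 has one home in box 6: r5c9 ⇒ r5c9=1.
Step 5. [r8c6∈{5}] r8c6 is down to just 5, so r8c6=5.
Step 6. [r8c8∈{7}] only 7 remains possible at r8c8. So r8c8=7.
Step 7. [r6c7∈{4,6}] in col 7, 4 fits only at r6c7. So r6c7=4.
Step 8. [r4c8∈{6}] r4c8's peers cover all but 6, so r4c8=6.
Step 9. [r9c9∈{4}] r9c9's peers cover all but 4, so r9c9=4.
Step 10. [r5c4∈{4,7}] 4 has one home in col 4: r5c4, so r5c4=4.
Step 11. [r4c6∈{8}] r4c6's peers cover all but 8 ⇒ r4c6=8.
Step 12. [r9c3∈{7,8}] across row 9, 8 lands solely at r9c3, so r9c3=8.
Step 13. [r1c3∈{4,6,9}] across col 3, 4 lands solely at r1c3 ⇒ r1c3=4.
Step 14. [r5c5∈{6,7}] in row 5, 7 fits only at r5c5, so r5c5=7.
Step 15. [r3c1∈{7,9}] in col 1, 7 fits only at r3c1 ⇒ r3c1=7.
Step 16. [r5c3∈{6,9}] r5c3 is the only open cell in col 3 admitting 6, so r5c3=6.
Step 17. [r2c4∈{1}] r2c4 has the single candidate 1 ⇒ r2c4=1.
Step 18. [r7c3∈{3,7}] in row 7, 7 fits only at r7c3. So r7c3=7.
Step 19. [r3c3∈{9}] r3c3 has the single candidate 9, so r3c3=9.
Step 20. [r8c3∈{3}] r8c3 has the single candidate 3 ⇒ r8c3=3.
Step 21. [r7c9∈{3}] r7c9 has the single candidate 3 ⇒ r7c9=3.
Step 22. [r5c2∈{8}] r5c2 has the single candidate 8. So r5c2=8.
Step 23. [r4c2∈{4}] r4c2 has the single candidate 4. So r4c2=4.
Step 24. [r9c8∈{5}] r9c8 is down to just 5, so r9c8=5.
Step 25. [r6c4∈{5}] r6c4's peers cover all but 5, so r6c4=5.
Step 26. [r6c6∈{1}] only 1 remains possible at r6c6, so r6c6=1.
Step 27. [r2c7∈{6}] r2c7 is down to just 6, so r2c7=6.
Step 28. [r9c6∈{9}] r9c6's peers cover all but 9. So r9c6=9.
Step 29. [r7c8∈{1}] nothing but 1 survives at r7c8 ⇒ r7c8=1.
Step 30. [r1c9∈{9}] only 9 remains possible at r1c9 ⇒ r1c9=9.
Step 31. [r4c9∈{7}] r4c9 is down to just 7, so r4c9=7.
Step 32. [r4c5∈{2}] r4c5's peers cover all but 2. So r4c5=2.
Step 33. [r7c5∈{8}] only 8 remains possible at r7c5, so r7c5=8.
Step 34. [r5c6∈{3}] r5c6 has the single candidate 3 ⇒ r5c6=3.
Step 35. [r7c6∈{4}] r7c6 has the single candidate 4 ⇒ r7c6=4.
Step 36. [r1c8∈{8}] nothing but 8 survives at r1c8. So r1c8=8.
Step 37. [r8c4∈{2}] only 2 remains possible at r8c4 ⇒ r8c4=2.
Step 38. [r3c2∈{2}] r3c2's peers cover all but 2, so r3c2=2.
Step 39. [r9c4∈{7}] r9c4's peers cover all but 7. So r9c4=7.
Step 40. [r5c1∈{9}] r5c1's peers cover all but 9 ⇒ r5c1=9.
Step 41. [r1c2∈{6}] r1c2 is down to just 6. So r1c2=6.
Step 42. [r6c5∈{6}] only 6 remains possible at r6c5. So r6c5=6.
Step 43. [r2c9∈{2}] nothing but 2 survives at r2c9 ⇒ r2c9=2.

Answer: 1 6 4 3 5 2 7 8 9 / 8 3 5 1 9 7 6 4 2 / 7 2 9 8 4 6 1 3 5 / 5 4 1 9 2 8 3 6 7 / 9 8 6 4 7 3 5 2 1 / 3 7 2 5 6 1 4 9 8 / 2 5 7 6 8 4 9 1 3 / 4 9 3 2 1 5 8 7 6 / 6 1 8 7 3 9 2 5 4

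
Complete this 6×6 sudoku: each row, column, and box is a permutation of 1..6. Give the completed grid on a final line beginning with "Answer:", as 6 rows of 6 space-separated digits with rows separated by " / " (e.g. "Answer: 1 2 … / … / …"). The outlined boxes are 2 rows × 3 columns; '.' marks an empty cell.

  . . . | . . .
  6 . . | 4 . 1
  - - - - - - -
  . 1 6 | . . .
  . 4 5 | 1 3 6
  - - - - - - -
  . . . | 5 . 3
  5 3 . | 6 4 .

Step 1. [r6c3∈{1,2}] 1 has one home in row 6: r6c3. So r6c3=1.
Step 2. [r3c4∈{2}] r3c4 has the single candidate 2. So r3c4=2.
Step 3. [r3c5∈{5}] r3c5 is down to just 5 ⇒ r3c5=5.
Step 4. [r2c5∈{2}] r2c5's peers cover all but 2, so r2c5=2.
Step 5. [r1c1∈{1,2,3,4}] in row 1, 1 fits only at r1c1, so r1c1=1.
Step 6. [r1c3∈{2,3,4}] across row 1, 4 lands solely at r1c3, so r1c3=4.
Step 7. [r5c3∈{2}] r5c3's peers cover all but 2. So r5c3=2.
Step 8. [r1c6∈{5}] r1c6 is down to just 5, so r1c6=5.
Step 9. [r6c6∈{2}] r6c6 is down to just 2, so r6c6=2.
Step 10. [r2c2∈{5}] nothing but 5 survives at r2c2, so r2c2=5.
Step 11. [r1c4∈{3}] nothing but 3 survives at r1c4, so r1c4=3.
Step 12. [r3c6∈{4}] r3c6 is down to just 4. So r3c6=4.
Step 13. [r5c1∈{4}] r5c1 has the single candidate 4. So r5c1=4.
Step 14. [r5c2∈{6}] r5c2's peers cover all but 6. So r5c2=6.
Step 15. [r2c3∈{3}] only 3 remains possible at r2c3, so r2c3=3.
Step 16. [r4c1∈{2}] r4c1 is down to just 2. So r4c1=2.
Step 17. [r1c5∈{6}] r1c5 is down to just 6. So r1c5=6.
Step 18. [r5c5∈{1}] only 1 remains possible at r5c5. So r5c5=1.
Step 19. [r3c1∈{3}] only 3 remains possible at r3c1. So r3c1=3.
Step 20. [r1c2∈{2}] r1c2 has the single candidate 2, so r1c2=2.

Answer: 1 2 4 3 6 5 / 6 5 3 4 2 1 / 3 1 6 2 5 4 / 2 4 5 1 3 6 / 4 6 2 5 1 3 / 5 3 1 6 4 2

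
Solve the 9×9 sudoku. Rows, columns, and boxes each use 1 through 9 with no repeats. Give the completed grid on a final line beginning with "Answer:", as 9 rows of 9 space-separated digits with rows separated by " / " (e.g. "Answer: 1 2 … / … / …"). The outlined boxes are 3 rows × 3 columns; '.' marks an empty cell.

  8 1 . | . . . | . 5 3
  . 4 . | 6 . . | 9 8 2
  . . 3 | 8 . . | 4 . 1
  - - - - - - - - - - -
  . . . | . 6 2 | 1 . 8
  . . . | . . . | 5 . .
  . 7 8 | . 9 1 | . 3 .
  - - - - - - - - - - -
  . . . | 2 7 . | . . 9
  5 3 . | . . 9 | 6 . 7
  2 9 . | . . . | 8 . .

Step 1. [r7c6∈{3,4,5,6,8}] row 7 places 5 nowhere but r7c6, so r7c6=5.
Step 2. [r1c3∈{2,6,7,9}] across row 1, 6 lands solely at r1c3. So r1c3=6.
Step 3. [r3c6∈{7}] r3c6 is down to just 7 ⇒ r3c6=7.
Step 4. [r5c3∈{1,2,4,9}] col 3 places 2 nowhere but r5c3. So r5c3=2.
Step 5. [r5c1∈{1,3,4,6,9}] in row 5, 1 fits only at r5c1, so r5c1=1.
Step 6. [r1c6∈{4}] r1c6 is down to just 4. So r1c6=4.
Step 7. [r4c3∈{4,5,9}] across col 3, 9 lands solely at r4c3, so r4c3=9.
Step 8. [r5c2∈{6}] r5c2's peers cover all but 6, so r5c2=6.
Step 9. [r5c9∈{4}] r5c9 is down to just 4. So r5c9=4.
Step 10. [r2c5∈{1,3,5}] across row 2, 1 lands solely at r2c5. So r2c5=1.
Step 11. [r9c3∈{1,4,7}] across row 9, 7 lands solely at r9c3 ⇒ r9c3=7.
Step 12. [r6c1∈{4}] nothing but 4 survives at r6c1 ⇒ r6c1=4.
Step 13. [r4c4∈{3,4,5,7}] 4 has one home in row 4: r4c4 ⇒ r4c4=4.
Step 14. [r8c4∈{1}] nothing but 1 survives at r8c4 ⇒ r8c4=1.
Step 15. [r8c3∈{4}] only 4 remains possible at r8c3 ⇒ r8c3=4.
Step 16. [r9c4∈{3}] r9c4 has the single candidate 3. So r9c4=3.
Step 17. [r5c5∈{3,8}] 3 has one home in col 5: r5c5. So r5c5=3.
Step 18. [r9c8∈{1,4}] row 9 places 1 nowhere but r9c8, so r9c8=1.
Step 19. [r3c2∈{2,5}] 2 has one home in col 2: r3c2, so r3c2=2.
Step 20. [r5c8∈{7,9}] r5c8 is the only open cell in row 5 admitting 9, so r5c8=9.
Step 21. [r1c4∈{9}] r1c4 has the single candidate 9 ⇒ r1c4=9.
Step 22. [r2c6∈{3}] nothing but 3 survives at r2c6. So r2c6=3.
Step 23. [r9c5∈{4}] r9c5 is down to just 4 ⇒ r9c5=4.
Step 24. [r2c1∈{7}] r2c1 has the single candidate 7, so r2c1=7.
Step 25. [r1c7∈{7}] r1c7 has the single candidate 7. So r1c7=7.
Step 26. [r7c8∈{4}] r7c8 is down to just 4. So r7c8=4.
Step 27. [r9c9∈{5}] nothing but 5 survives at r9c9 ⇒ r9c9=5.
Step 28. [r4c1∈{3}] r4c1's peers cover all but 3. So r4c1=3.
Step 29. [r4c8∈{7}] r4c8 has the single candidate 7 ⇒ r4c8=7.
Step 30. [r2c3∈{5}] r2c3's peers cover all but 5 ⇒ r2c3=5.
Step 31. [r8c5∈{8}] only 8 remains possible at r8c5 ⇒ r8c5=8.
Step 32. [r4c2∈{5}] nothing but 5 survives at r4c2. So r4c2=5.
Step 33. [r6c4∈{5}] nothing but 5 survives at r6c4. So r6c4=5.
Step 34. [r7c3∈{1}] r7c3 has the single candidate 1, so r7c3=1.
Step 35. [r8c8∈{2}] r8c8 is down to just 2 ⇒ r8c8=2.
Step 36. [r3c1∈{9}] r3c1 is down to just 9. So r3c1=9.
Step 37. [r7c2∈{8}] r7c2 is down to just 8. So r7c2=8.
Step 38. [r3c8∈{6}] only 6 remains possible at r3c8 ⇒ r3c8=6.
Step 39. [r9c6∈{6}] r9c6 has the single candidate 6. So r9c6=6.
Step 40. [r7c7∈{3}] r7c7's peers cover all but 3, so r7c7=3.
Step 41. [r7c1∈{6}] r7c1 has the single candidate 6, so r7c1=6.
Step 42. [r6c9∈{6}] r6c9 has the single candidate 6 ⇒ r6c9=6.
Step 43. [r1c5∈{2}] r1c5's peers cover all but 2, so r1c5=2.
Step 44. [r5c4∈{7}] r5c4 has the single candidate 7. So r5c4=7.
Step 45. [r5c6∈{8}] only 8 remains possible at r5c6 ⇒ r5c6=8.
Step 46. [r3c5∈{5}] nothing but 5 survives at r3c5 ⇒ r3c5=5.
Step 47. [r6c7∈{2}] nothing but 2 survives at r6c7. So r6c7=2.

Answer: 8 1 6 9 2 4 7 5 3 / 7 4 5 6 1 3 9 8 2 / 9 2 3 8 5 7 4 6 1 / 3 5 9 4 6 2 1 7 8 / 1 6 2 7 3 8 5 9 4 / 4 7 8 5 9 1 2 3 6 / 6 8 1 2 7 5 3 4 9 / 5 3 4 1 8 9 6 2 7 / 2 9 7 3 4 6 8 1 5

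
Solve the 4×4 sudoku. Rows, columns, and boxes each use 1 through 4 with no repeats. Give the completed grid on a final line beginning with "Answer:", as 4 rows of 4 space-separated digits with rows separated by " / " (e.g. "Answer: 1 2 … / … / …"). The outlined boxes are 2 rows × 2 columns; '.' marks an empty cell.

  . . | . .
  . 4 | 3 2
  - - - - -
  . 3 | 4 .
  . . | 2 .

Step 1. [r4c2∈{1}] nothing but 1 survives at r4c2 ⇒ r4c2=1.
Step 2. [r1c3∈{1}] nothing but 1 survives at r1c3 ⇒ r1c3=1.
Step 3. [r3c1∈{2}] r3c1 is down to just 2 ⇒ r3c1=2.
Step 4. [r1c1∈{3}] nothing but 3 survives at r1c1, so r1c1=3.
Step 5. [r3c4∈{1}] r3c4 has the single candidate 1 ⇒ r3c4=1.
Step 6. [r4c1∈{4}] r4c1 is down to just 4, so r4c1=4.
Step 7. [r4c4∈{3}] nothing but 3 survives at r4c4. So r4c4=3.
Step 8. [r1c2∈{2}] r1c2's peers cover all but 2 ⇒ r1c2=2.
Step 9. [r1c4∈{4}] r1c4 is down to just 4, so r1c4=4.
Step 10. [r2c1∈{1}] nothing but 1 survives at r2c1. So r2c1=1.

Answer: 3 2 1 4 / 1 4 3 2 / 2 3 4 1 / 4 1 2 3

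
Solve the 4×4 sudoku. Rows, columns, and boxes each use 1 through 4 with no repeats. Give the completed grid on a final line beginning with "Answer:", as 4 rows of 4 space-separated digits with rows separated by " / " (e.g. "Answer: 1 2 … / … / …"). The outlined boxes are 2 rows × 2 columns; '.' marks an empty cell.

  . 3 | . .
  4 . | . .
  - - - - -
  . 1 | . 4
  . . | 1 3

Step 1. [r2c2∈{2}] r2c2 is down to just 2. So r2c2=2.
Step 2. [r3c3∈{2}] r3c3 is down to just 2, so r3c3=2.
Step 3. [r1c1∈{1}] r1c1 has the single candidate 1. So r1c1=1.
Step 4. [r1c3∈{4}] r1c3 has the single candidate 4, so r1c3=4.
Step 5. [r1c4∈{2}] nothing but 2 survives at r1c4 ⇒ r1c4=2.
Step 6. [r2c3∈{3}] only 3 remains possible at r2c3, so r2c3=3.
Step 7. [r4c2∈{4}] r4c2's peers cover all but 4. So r4c2=4.
Step 8. [r2c4∈{1}] r2c4 has the single candidate 1, so r2c4=1.
Step 9. [r4c1∈{2}] only 2 remains possible at r4c1, so r4c1=2.
Step 10. [r3c1∈{3}] r3c1 is down to just 3 ⇒ r3c1=3.

Answer: 1 3 4 2 / 4 2 3 1 / 3 1 2 4 / 2 4 1 3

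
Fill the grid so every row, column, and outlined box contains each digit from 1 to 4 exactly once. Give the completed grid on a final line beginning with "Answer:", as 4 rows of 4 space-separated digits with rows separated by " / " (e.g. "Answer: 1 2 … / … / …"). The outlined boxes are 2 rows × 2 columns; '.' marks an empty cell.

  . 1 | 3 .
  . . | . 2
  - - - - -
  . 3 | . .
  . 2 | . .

Step 1. [r1c4∈{4}] r1c4's peers cover all but 4 ⇒ r1c4=4.
Step 2. [r3c4∈{1}] only 1 remains possible at r3c4. So r3c4=1.
Step 3. [r3c1∈{4}] only 4 remains possible at r3c1 ⇒ r3c1=4.
Step 4. [r4c4∈{3}] r4c4's peers cover all but 3. So r4c4=3.
Step 5. [r2c3∈{1}] r2c3's peers cover all but 1 ⇒ r2c3=1.
Step 6. [r2c2∈{4}] r2c2 has the single candidate 4. So r2c2=4.
Step 7. [r4c1∈{1}] r4c1's peers cover all but 1. So r4c1=1.
Step 8. [r2c1∈{3}] nothing but 3 survives at r2c1, so r2c1=3.
Step 9. [r1c1∈{2}] r1c1's peers cover all but 2 ⇒ r1c1=2.
Step 10. [r3c3∈{2}] nothing but 2 survives at r3c3 ⇒ r3c3=2.
Step 11. [r4c3∈{4}] r4c3's peers cover all but 4 ⇒ r4c3=4.

Answer: 2 1 3 4 / 3 4 1 2 / 4 3 2 1 / 1 2 4 3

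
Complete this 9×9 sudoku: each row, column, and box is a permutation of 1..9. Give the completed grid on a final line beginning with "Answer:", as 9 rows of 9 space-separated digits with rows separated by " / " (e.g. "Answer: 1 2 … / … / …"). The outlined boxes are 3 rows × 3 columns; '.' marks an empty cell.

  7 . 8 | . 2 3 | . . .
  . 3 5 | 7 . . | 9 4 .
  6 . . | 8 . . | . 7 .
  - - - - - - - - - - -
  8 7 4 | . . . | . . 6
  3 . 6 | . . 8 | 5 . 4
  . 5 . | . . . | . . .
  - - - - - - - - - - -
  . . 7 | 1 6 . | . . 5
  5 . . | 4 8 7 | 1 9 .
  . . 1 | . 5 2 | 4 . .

Step 1. [r6c9∈{1,2,3,7,8,9}] r6c9 is the only open cell in col 9 admitting 9 ⇒ r6c9=9.
Step 2. [r5c2∈{1,2,9}] box 4 places 9 nowhere but r5c2, so r5c2=9.
Step 3. [r2c5∈{1}] r2c5 has the single candidate 1. So r2c5=1.
Step 4. [r6c3∈{2}] only 2 remains possible at r6c3. So r6c3=2.
Step 5. [r1c4∈{5,6,9}] row 1 places 9 nowhere but r1c4. So r1c4=9.
Step 6. [r5c8∈{1,2}] across row 5, 1 lands solely at r5c8. So r5c8=1.
Step 7. [r9c4∈{3}] nothing but 3 survives at r9c4. So r9c4=3.
Step 8. [r9c8∈{6,8}] 6 has one home in box 9: r9c8. So r9c8=6.
Step 9. [r1c2∈{1,4}] 4 has one home in row 1: r1c2 ⇒ r1c2=4.
Step 10. [r6c7∈{3,7,8}] r6c7 is the only open cell in col 7 admitting 7 ⇒ r6c7=7.
Step 11. [r7c7∈{2,3,8}] 8 has one home in col 7: r7c7, so r7c7=8.
Step 12. [r7c8∈{2,3}] in row 7, 3 fits only at r7c8 ⇒ r7c8=3.
Step 13. [r7c2∈{2}] nothing but 2 survives at r7c2 ⇒ r7c2=2.
Step 14. [r4c6∈{1,5,9}] row 4 places 1 nowhere but r4c6. So r4c6=1.
Step 15. [r3c9∈{1,2,3}] r3c9 is the only open cell in col 9 admitting 3 ⇒ r3c9=3.
Step 16. [r4c8∈{2}] nothing but 2 survives at r4c8, so r4c8=2.
Step 17. [r6c5∈{3,4}] in row 6, 3 fits only at r6c5 ⇒ r6c5=3.
Step 18. [r6c6∈{4,6}] in row 6, 4 fits only at r6c6 ⇒ r6c6=4.
Step 19. [r7c1∈{4,9}] in row 7, 4 fits only at r7c1, so r7c1=4.
Step 20. [r2c1∈{2}] nothing but 2 survives at r2c1, so r2c1=2.
Step 21. [r3c6∈{5}] r3c6 is down to just 5. So r3c6=5.
Step 22. [r6c1∈{1}] r6c1 has the single candidate 1, so r6c1=1.
Step 23. [r4c4∈{5}] r4c4 is down to just 5, so r4c4=5.
Step 24. [r8c3∈{3}] only 3 remains possible at r8c3, so r8c3=3.
Step 25. [r3c5∈{4}] only 4 remains possible at r3c5, so r3c5=4.
Step 26. [r8c2∈{6}] r8c2's peers cover all but 6 ⇒ r8c2=6.
Step 27. [r9c9∈{7}] r9c9's peers cover all but 7. So r9c9=7.
Step 28. [r9c2∈{8}] r9c2's peers cover all but 8 ⇒ r9c2=8.
Step 29. [r2c9∈{8}] r2c9 has the single candidate 8. So r2c9=8.
Step 30. [r8c9∈{2}] r8c9 is down to just 2. So r8c9=2.
Step 31. [r4c5∈{9}] r4c5 has the single candidate 9, so r4c5=9.
Step 32. [r7c6∈{9}] r7c6 has the single candidate 9. So r7c6=9.
Step 33. [r3c3∈{9}] r3c3 is down to just 9, so r3c3=9.
Step 34. [r9c1∈{9}] r9c1 has the single candidate 9. So r9c1=9.
Step 35. [r3c7∈{2}] only 2 remains possible at r3c7. So r3c7=2.
Step 36. [r5c4∈{2}] nothing but 2 survives at r5c4. So r5c4=2.
Step 37. [r5c5∈{7}] r5c5 is down to just 7, so r5c5=7.
Step 38. [r1c9∈{1}] only 1 remains possible at r1c9, so r1c9=1.
Step 39. [r1c7∈{6}] r1c7 has the single candidate 6 ⇒ r1c7=6.
Step 40. [r2c6∈{6}] nothing but 6 survives at r2c6 ⇒ r2c6=6.
Step 41. [r3c2∈{1}] r3c2 is down to just 1. So r3c2=1.
Step 42. [r4c7∈{3}] r4c7's peers cover all but 3. So r4c7=3.
Step 43. [r6c8∈{8}] only 8 remains possible at r6c8, so r6c8=8.
Step 44. [r1c8∈{5}] nothing but 5 survives at r1c8, so r1c8=5.
Step 45. [r6c4∈{6}] only 6 remains possible at r6c4 ⇒ r6c4=6.

Answer: 7 4 8 9 2 3 6 5 1 / 2 3 5 7 1 6 9 4 8 / 6 1 9 8 4 5 2 7 3 / 8 7 4 5 9 1 3 2 6 / 3 9 6 2 7 8 5 1 4 / 1 5 2 6 3 4 7 8 9 / 4 2 7 1 6 9 8 3 5 / 5 6 3 4 8 7 1 9 2 / 9 8 1 3 5 2 4 6 7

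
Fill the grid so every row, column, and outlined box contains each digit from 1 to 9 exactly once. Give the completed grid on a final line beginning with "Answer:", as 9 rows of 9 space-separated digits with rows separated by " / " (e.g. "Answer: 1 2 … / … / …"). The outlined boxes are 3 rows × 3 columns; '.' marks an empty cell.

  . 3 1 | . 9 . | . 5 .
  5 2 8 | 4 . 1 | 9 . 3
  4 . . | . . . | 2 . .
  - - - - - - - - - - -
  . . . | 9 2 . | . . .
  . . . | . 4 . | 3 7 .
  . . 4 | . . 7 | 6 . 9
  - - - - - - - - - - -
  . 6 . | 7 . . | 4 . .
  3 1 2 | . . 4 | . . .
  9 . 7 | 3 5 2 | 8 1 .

Step 1. [r2c8∈{6}] r2c8 is down to just 6. So r2c8=6.
Step 2. [r3c8∈{8}] nothing but 8 survives at r3c8 ⇒ r3c8=8.
Step 3. [r7c1∈{8}] r7c1 has the single candidate 8. So r7c1=8.
Step 4. [r6c5∈{1,3,8}] row 6 places 3 nowhere but r6c5, so r6c5=3.
Step 5. [r4c7∈{1,5}] across col 7, 1 lands solely at r4c7 ⇒ r4c7=1.
Step 6. [r1c7∈{7}] only 7 remains possible at r1c7, so r1c7=7.
Step 7. [r1c1∈{6}] r1c1's peers cover all but 6. So r1c1=6.
Step 8. [r1c6∈{8}] only 8 remains possible at r1c6 ⇒ r1c6=8.
Step 9. [r7c3∈{5}] nothing but 5 survives at r7c3, so r7c3=5.
Step 10. [r6c8∈{2}] r6c8 is down to just 2 ⇒ r6c8=2.
Step 11. [r3c2∈{7,9}] 7 has one home in box 1: r3c2 ⇒ r3c2=7.
Step 12. [r3c5∈{6}] r3c5 has the single candidate 6 ⇒ r3c5=6.
Step 13. [r3c4∈{5}] r3c4's peers cover all but 5. So r3c4=5.
Step 14. [r5c2∈{5,8,9}] 9 has one home in col 2: r5c2 ⇒ r5c2=9.
Step 15. [r8c4∈{6,8}] in box 8, 6 fits only at r8c4. So r8c4=6.
Step 16. [r6c1∈{1}] r6c1 is down to just 1 ⇒ r6c1=1.
Step 17. [r6c2∈{5,8}] r6c2 is the only open cell in row 6 admitting 5, so r6c2=5.
Step 18. [r5c3∈{6}] r5c3's peers cover all but 6 ⇒ r5c3=6.
Step 19. [r5c6∈{5}] r5c6 is down to just 5, so r5c6=5.
Step 20. [r4c9∈{4,5,8}] r4c9 is the only open cell in row 4 admitting 5. So r4c9=5.
Step 21. [r8c8∈{9}] nothing but 9 survives at r8c8 ⇒ r8c8=9.
Step 22. [r5c4∈{1,8}] across row 5, 1 lands solely at r5c4. So r5c4=1.
Step 23. [r8c7∈{5}] nothing but 5 survives at r8c7, so r8c7=5.
Step 24. [r7c8∈{3}] only 3 remains possible at r7c8 ⇒ r7c8=3.
Step 25. [r8c9∈{7}] only 7 remains possible at r8c9, so r8c9=7.
Step 26. [r1c4∈{2}] r1c4 has the single candidate 2 ⇒ r1c4=2.
Step 27. [r1c9∈{4}] only 4 remains possible at r1c9 ⇒ r1c9=4.
Step 28. [r4c2∈{8}] nothing but 8 survives at r4c2. So r4c2=8.
Step 29. [r4c1∈{7}] only 7 remains possible at r4c1, so r4c1=7.
Step 30. [r8c5∈{8}] r8c5 has the single candidate 8, so r8c5=8.
Step 31. [r4c8∈{4}] nothing but 4 survives at r4c8 ⇒ r4c8=4.
Step 32. [r6c4∈{8}] r6c4 is down to just 8. So r6c4=8.
Step 33. [r5c1∈{2}] r5c1 has the single candidate 2. So r5c1=2.
Step 34. [r3c6∈{3}] r3c6 has the single candidate 3 ⇒ r3c6=3.
Step 35. [r9c2∈{4}] r9c2's peers cover all but 4. So r9c2=4.
Step 36. [r3c9∈{1}] only 1 remains possible at r3c9. So r3c9=1.
Step 37. [r3c3∈{9}] nothing but 9 survives at r3c3, so r3c3=9.
Step 38. [r7c9∈{2}] r7c9 has the single candidate 2. So r7c9=2.
Step 39. [r4c6∈{6}] only 6 remains possible at r4c6 ⇒ r4c6=6.
Step 40. [r4c3∈{3}] nothing but 3 survives at r4c3. So r4c3=3.
Step 41. [r7c5∈{1}] only 1 remains possible at r7c5 ⇒ r7c5=1.
Step 42. [r7c6∈{9}] nothing but 9 survives at r7c6, so r7c6=9.
Step 43. [r2c5∈{7}] only 7 remains possible at r2c5 ⇒ r2c5=7.
Step 44. [r5c9∈{8}] r5c9 is down to just 8. So r5c9=8.
Step 45. [r9c9∈{6}] r9c9 has the single candidate 6. So r9c9=6.

Answer: 6 3 1 2 9 8 7 5 4 / 5 2 8 4 7 1 9 6 3 / 4 7 9 5 6 3 2 8 1 / 7 8 3 9 2 6 1 4 5 / 2 9 6 1 4 5 3 7 8 / 1 5 4 8 3 7 6 2 9 / 8 6 5 7 1 9 4 3 2 / 3 1 2 6 8 4 5 9 7 / 9 4 7 3 5 2 8 1 6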